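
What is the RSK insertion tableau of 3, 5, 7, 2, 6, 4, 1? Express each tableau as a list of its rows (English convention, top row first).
After inserting 3: P = [[3]].
After inserting 5: P = [[3, 5]].
After inserting 7: P = [[3, 5, 7]].
After inserting 2: P = [[2, 5, 7], [3]].
After inserting 6: P = [[2, 5, 6], [3, 7]].
After inserting 4: P = [[2, 4, 6], [3, 5], [7]].
After inserting 1: P = [[1, 4, 6], [2, 5], [3], [7]].

So P = [[1, 4, 6], [2, 5], [3], [7]].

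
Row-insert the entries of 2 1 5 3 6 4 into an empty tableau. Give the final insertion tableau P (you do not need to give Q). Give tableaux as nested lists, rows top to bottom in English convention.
P = [[1, 3, 4], [2, 5, 6]]

Insert 2: appended to row 1. P = [[2]].
Insert 1: 1 bumps 2 from row 1; 2 starts row 2. P = [[1], [2]].
Insert 5: appended to row 1. P = [[1, 5], [2]].
Insert 3: 3 bumps 5 from row 1; 5 appends to row 2. P = [[1, 3], [2, 5]].
Insert 6: appended to row 1. P = [[1, 3, 6], [2, 5]].
Insert 4: 4 bumps 6 from row 1; 6 appends to row 2. P = [[1, 3, 4], [2, 5, 6]].

So P = [[1, 3, 4], [2, 5, 6]].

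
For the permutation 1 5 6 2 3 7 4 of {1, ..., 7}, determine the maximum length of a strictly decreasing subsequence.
2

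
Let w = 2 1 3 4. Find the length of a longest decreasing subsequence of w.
2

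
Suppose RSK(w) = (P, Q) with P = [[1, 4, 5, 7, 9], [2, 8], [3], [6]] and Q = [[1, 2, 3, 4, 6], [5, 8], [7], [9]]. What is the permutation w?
3 4 6 8 5 9 2 7 1

Reverse the RSK construction: for i from n down to 1, find the cell of Q containing i, remove the entry at that cell from P, and reverse-bump it up through P; the value ejected from row 1 is w(i).

Step i=9: Q has 9 at row 4, column 1; remove 6 from row 4 of P and reverse-bump: 6 enters row 3 and ejects 3; 3 enters row 2 and ejects 2; 2 enters row 1 and ejects 1. So w(9) = 1. P is now [[2, 4, 5, 7, 9], [3, 8], [6]].
Step i=8: Q has 8 at row 2, column 2; remove 8 from row 2 of P and reverse-bump: 8 enters row 1 and ejects 7. So w(8) = 7. P is now [[2, 4, 5, 8, 9], [3], [6]].
Step i=7: Q has 7 at row 3, column 1; remove 6 from row 3 of P and reverse-bump: 6 enters row 2 and ejects 3; 3 enters row 1 and ejects 2. So w(7) = 2. P is now [[3, 4, 5, 8, 9], [6]].
Step i=6: Q has 6 at row 1, column 5; remove that cell from P, ejecting 9. So w(6) = 9. P is now [[3, 4, 5, 8], [6]].
Step i=5: Q has 5 at row 2, column 1; remove 6 from row 2 of P and reverse-bump: 6 enters row 1 and ejects 5. So w(5) = 5. P is now [[3, 4, 6, 8]].
Step i=4: Q has 4 at row 1, column 4; remove that cell from P, ejecting 8. So w(4) = 8. P is now [[3, 4, 6]].
Step i=3: Q has 3 at row 1, column 3; remove that cell from P, ejecting 6. So w(3) = 6. P is now [[3, 4]].
Step i=2: Q has 2 at row 1, column 2; remove that cell from P, ejecting 4. So w(2) = 4. P is now [[3]].
Step i=1: Q has 1 at row 1, column 1; remove that cell from P, ejecting 3. So w(1) = 3. P is now [].

So w = 3 4 6 8 5 9 2 7 1.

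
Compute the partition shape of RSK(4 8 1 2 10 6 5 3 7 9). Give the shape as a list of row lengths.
[5, 3, 1, 1]

Row-insert each entry into an empty tableau.

After inserting 4: P = [[4]].
After inserting 8: P = [[4, 8]].
After inserting 1: P = [[1, 8], [4]].
After inserting 2: P = [[1, 2], [4, 8]].
After inserting 10: P = [[1, 2, 10], [4, 8]].
After inserting 6: P = [[1, 2, 6], [4, 8, 10]].
After inserting 5: P = [[1, 2, 5], [4, 6, 10], [8]].
After inserting 3: P = [[1, 2, 3], [4, 5, 10], [6], [8]].
After inserting 7: P = [[1, 2, 3, 7], [4, 5, 10], [6], [8]].
After inserting 9: P = [[1, 2, 3, 7, 9], [4, 5, 10], [6], [8]].

The final insertion tableau P = [[1, 2, 3, 7, 9], [4, 5, 10], [6], [8]] has shape [5, 3, 1, 1].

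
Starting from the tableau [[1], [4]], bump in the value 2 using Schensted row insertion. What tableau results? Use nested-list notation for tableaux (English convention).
2 is larger than every entry of row 1, so it is appended to row 1. The new tableau is [[1, 2], [4]].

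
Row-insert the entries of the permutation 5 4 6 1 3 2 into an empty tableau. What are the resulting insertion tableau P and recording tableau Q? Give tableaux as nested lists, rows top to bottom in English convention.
Insert each entry of the permutation into P by Schensted row insertion, recording in Q the position of each new cell.

After inserting 5: P = [[5]].
After inserting 4: P = [[4], [5]].
After inserting 6: P = [[4, 6], [5]].
After inserting 1: P = [[1, 6], [4], [5]].
After inserting 3: P = [[1, 3], [4, 6], [5]].
After inserting 2: P = [[1, 2], [3, 6], [4], [5]].

So P = [[1, 2], [3, 6], [4], [5]], Q = [[1, 3], [2, 5], [4], [6]].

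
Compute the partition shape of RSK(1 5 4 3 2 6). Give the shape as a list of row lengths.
RSK row insertion gives P = [[1, 2, 6], [3], [4], [5]], which has shape [3, 1, 1, 1].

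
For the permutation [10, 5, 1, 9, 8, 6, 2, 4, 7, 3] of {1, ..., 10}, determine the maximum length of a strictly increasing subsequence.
4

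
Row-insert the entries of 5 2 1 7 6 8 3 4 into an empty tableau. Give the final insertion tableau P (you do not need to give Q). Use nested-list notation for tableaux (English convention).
Insert 5: appended to row 1. P = [[5]].
Insert 2: 2 bumps 5 from row 1; 5 starts row 2. P = [[2], [5]].
Insert 1: 1 bumps 2 from row 1; 2 bumps 5 from row 2; 5 starts row 3. P = [[1], [2], [5]].
Insert 7: appended to row 1. P = [[1, 7], [2], [5]].
Insert 6: 6 bumps 7 from row 1; 7 appends to row 2. P = [[1, 6], [2, 7], [5]].
Insert 8: appended to row 1. P = [[1, 6, 8], [2, 7], [5]].
Insert 3: 3 bumps 6 from row 1; 6 bumps 7 from row 2; 7 appends to row 3. P = [[1, 3, 8], [2, 6], [5, 7]].
Insert 4: 4 bumps 8 from row 1; 8 appends to row 2. P = [[1, 3, 4], [2, 6, 8], [5, 7]].

So P = [[1, 3, 4], [2, 6, 8], [5, 7]].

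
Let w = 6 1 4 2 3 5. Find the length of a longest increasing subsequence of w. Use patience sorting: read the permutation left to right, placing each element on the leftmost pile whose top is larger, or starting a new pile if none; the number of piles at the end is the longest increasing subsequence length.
6: new pile. tops = [6]
1: onto pile 1 (replacing 6). tops = [1]
4: new pile. tops = [1, 4]
2: onto pile 2 (replacing 4). tops = [1, 2]
3: new pile. tops = [1, 2, 3]
5: new pile. tops = [1, 2, 3, 5]

4 piles, so the longest increasing subsequence has length 4.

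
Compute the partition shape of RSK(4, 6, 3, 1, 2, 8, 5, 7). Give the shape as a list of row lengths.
Row-insert each entry into an empty tableau.

After inserting 4: P = [[4]].
After inserting 6: P = [[4, 6]].
After inserting 3: P = [[3, 6], [4]].
After inserting 1: P = [[1, 6], [3], [4]].
After inserting 2: P = [[1, 2], [3, 6], [4]].
After inserting 8: P = [[1, 2, 8], [3, 6], [4]].
After inserting 5: P = [[1, 2, 5], [3, 6, 8], [4]].
After inserting 7: P = [[1, 2, 5, 7], [3, 6, 8], [4]].

The final insertion tableau P = [[1, 2, 5, 7], [3, 6, 8], [4]] has shape [4, 3, 1].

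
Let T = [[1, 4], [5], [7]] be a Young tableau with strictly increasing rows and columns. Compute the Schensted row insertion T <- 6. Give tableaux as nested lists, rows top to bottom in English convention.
[[1, 4, 6], [5], [7]]

6 is larger than every entry of row 1, so it is appended to row 1. The new tableau is [[1, 4, 6], [5], [7]].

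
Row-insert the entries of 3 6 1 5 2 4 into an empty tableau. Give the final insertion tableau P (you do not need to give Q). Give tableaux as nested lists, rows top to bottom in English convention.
After inserting 3: P = [[3]].
After inserting 6: P = [[3, 6]].
After inserting 1: P = [[1, 6], [3]].
After inserting 5: P = [[1, 5], [3, 6]].
After inserting 2: P = [[1, 2], [3, 5], [6]].
After inserting 4: P = [[1, 2, 4], [3, 5], [6]].

So P = [[1, 2, 4], [3, 5], [6]].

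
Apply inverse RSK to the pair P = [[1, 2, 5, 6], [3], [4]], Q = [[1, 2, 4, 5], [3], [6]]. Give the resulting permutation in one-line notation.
1 4 3 5 6 2

Reverse RSK: for i = n, n-1, ..., 1, locate i in Q, remove the corresponding corner cell from P, and reverse-bump its entry up through P; the value ejected from row 1 is w(i).

So w = 1 4 3 5 6 2.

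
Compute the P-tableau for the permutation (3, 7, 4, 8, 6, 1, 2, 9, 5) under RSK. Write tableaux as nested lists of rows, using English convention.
Insert 3: appended to row 1. P = [[3]].
Insert 7: appended to row 1. P = [[3, 7]].
Insert 4: 4 bumps 7 from row 1; 7 starts row 2. P = [[3, 4], [7]].
Insert 8: appended to row 1. P = [[3, 4, 8], [7]].
Insert 6: 6 bumps 8 from row 1; 8 appends to row 2. P = [[3, 4, 6], [7, 8]].
Insert 1: 1 bumps 3 from row 1; 3 bumps 7 from row 2; 7 starts row 3. P = [[1, 4, 6], [3, 8], [7]].
Insert 2: 2 bumps 4 from row 1; 4 bumps 8 from row 2; 8 appends to row 3. P = [[1, 2, 6], [3, 4], [7, 8]].
Insert 9: appended to row 1. P = [[1, 2, 6, 9], [3, 4], [7, 8]].
Insert 5: 5 bumps 6 from row 1; 6 appends to row 2. P = [[1, 2, 5, 9], [3, 4, 6], [7, 8]].

So P = [[1, 2, 5, 9], [3, 4, 6], [7, 8]].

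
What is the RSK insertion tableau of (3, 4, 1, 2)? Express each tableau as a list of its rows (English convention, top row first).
P = [[1, 2], [3, 4]]

Insert 3: appended to row 1. P = [[3]].
Insert 4: appended to row 1. P = [[3, 4]].
Insert 1: 1 bumps 3 from row 1; 3 starts row 2. P = [[1, 4], [3]].
Insert 2: 2 bumps 4 from row 1; 4 appends to row 2. P = [[1, 2], [3, 4]].

So P = [[1, 2], [3, 4]].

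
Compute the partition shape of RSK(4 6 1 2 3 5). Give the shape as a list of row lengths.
Row-insert each entry into an empty tableau.

After inserting 4: P = [[4]].
After inserting 6: P = [[4, 6]].
After inserting 1: P = [[1, 6], [4]].
After inserting 2: P = [[1, 2], [4, 6]].
After inserting 3: P = [[1, 2, 3], [4, 6]].
After inserting 5: P = [[1, 2, 3, 5], [4, 6]].

The final insertion tableau P = [[1, 2, 3, 5], [4, 6]] has shape [4, 2].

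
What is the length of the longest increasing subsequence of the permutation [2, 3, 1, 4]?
3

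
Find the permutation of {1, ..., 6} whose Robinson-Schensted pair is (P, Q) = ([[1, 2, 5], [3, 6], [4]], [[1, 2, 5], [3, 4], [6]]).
4 6 1 3 5 2

Reverse the RSK construction: for i from n down to 1, find the cell of Q containing i, remove the entry at that cell from P, and reverse-bump it up through P; the value ejected from row 1 is w(i).

Step i=6: Q has 6 at row 3, column 1; remove 4 from row 3 of P and reverse-bump: 4 enters row 2 and ejects 3; 3 enters row 1 and ejects 2. So w(6) = 2. P is now [[1, 3, 5], [4, 6]].
Step i=5: Q has 5 at row 1, column 3; remove that cell from P, ejecting 5. So w(5) = 5. P is now [[1, 3], [4, 6]].
Step i=4: Q has 4 at row 2, column 2; remove 6 from row 2 of P and reverse-bump: 6 enters row 1 and ejects 3. So w(4) = 3. P is now [[1, 6], [4]].
Step i=3: Q has 3 at row 2, column 1; remove 4 from row 2 of P and reverse-bump: 4 enters row 1 and ejects 1. So w(3) = 1. P is now [[4, 6]].
Step i=2: Q has 2 at row 1, column 2; remove that cell from P, ejecting 6. So w(2) = 6. P is now [[4]].
Step i=1: Q has 1 at row 1, column 1; remove that cell from P, ejecting 4. So w(1) = 4. P is now [].

So w = 4 6 1 3 5 2.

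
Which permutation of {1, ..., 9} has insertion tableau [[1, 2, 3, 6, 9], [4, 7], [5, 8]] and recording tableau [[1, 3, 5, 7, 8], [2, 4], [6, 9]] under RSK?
Reverse RSK: for i = n, n-1, ..., 1, locate i in Q, remove the corresponding corner cell from P, and reverse-bump its entry up through P; the value ejected from row 1 is w(i).

So w = 5 1 8 2 4 3 7 9 6.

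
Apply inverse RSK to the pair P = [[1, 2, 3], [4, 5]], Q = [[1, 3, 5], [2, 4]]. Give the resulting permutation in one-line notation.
Reverse the RSK construction: for i from n down to 1, find the cell of Q containing i, remove the entry at that cell from P, and reverse-bump it up through P; the value ejected from row 1 is w(i).

Step i=5: Q has 5 at row 1, column 3; remove that cell from P, ejecting 3. So w(5) = 3. P is now [[1, 2], [4, 5]].
Step i=4: Q has 4 at row 2, column 2; remove 5 from row 2 of P and reverse-bump: 5 enters row 1 and ejects 2. So w(4) = 2. P is now [[1, 5], [4]].
Step i=3: Q has 3 at row 1, column 2; remove that cell from P, ejecting 5. So w(3) = 5. P is now [[1], [4]].
Step i=2: Q has 2 at row 2, column 1; remove 4 from row 2 of P and reverse-bump: 4 enters row 1 and ejects 1. So w(2) = 1. P is now [[4]].
Step i=1: Q has 1 at row 1, column 1; remove that cell from P, ejecting 4. So w(1) = 4. P is now [].

So w = 4 1 5 2 3.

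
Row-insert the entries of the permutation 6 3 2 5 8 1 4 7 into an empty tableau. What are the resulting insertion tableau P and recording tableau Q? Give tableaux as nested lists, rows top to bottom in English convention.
P = [[1, 4, 7], [2, 5, 8], [3], [6]], Q = [[1, 4, 5], [2, 7, 8], [3], [6]]

Insert each entry of the permutation into P by Schensted row insertion, recording in Q the position of each new cell.

Insert 6: appended to row 1. P = [[6]], Q = [[1]].
Insert 3: 3 bumps 6 from row 1; 6 starts row 2. P = [[3], [6]], Q = [[1], [2]].
Insert 2: 2 bumps 3 from row 1; 3 bumps 6 from row 2; 6 starts row 3. P = [[2], [3], [6]], Q = [[1], [2], [3]].
Insert 5: appended to row 1. P = [[2, 5], [3], [6]], Q = [[1, 4], [2], [3]].
Insert 8: appended to row 1. P = [[2, 5, 8], [3], [6]], Q = [[1, 4, 5], [2], [3]].
Insert 1: 1 bumps 2 from row 1; 2 bumps 3 from row 2; 3 bumps 6 from row 3; 6 starts row 4. P = [[1, 5, 8], [2], [3], [6]], Q = [[1, 4, 5], [2], [3], [6]].
Insert 4: 4 bumps 5 from row 1; 5 appends to row 2. P = [[1, 4, 8], [2, 5], [3], [6]], Q = [[1, 4, 5], [2, 7], [3], [6]].
Insert 7: 7 bumps 8 from row 1; 8 appends to row 2. P = [[1, 4, 7], [2, 5, 8], [3], [6]], Q = [[1, 4, 5], [2, 7, 8], [3], [6]].

So P = [[1, 4, 7], [2, 5, 8], [3], [6]], Q = [[1, 4, 5], [2, 7, 8], [3], [6]].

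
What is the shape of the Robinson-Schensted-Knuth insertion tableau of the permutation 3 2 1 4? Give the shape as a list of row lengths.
[2, 1, 1]

RSK row insertion gives P = [[1, 4], [2], [3]], which has shape [2, 1, 1].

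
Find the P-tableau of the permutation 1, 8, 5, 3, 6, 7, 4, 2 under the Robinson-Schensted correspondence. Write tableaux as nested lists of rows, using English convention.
Insert 1: appended to row 1. P = [[1]].
Insert 8: appended to row 1. P = [[1, 8]].
Insert 5: 5 bumps 8 from row 1; 8 starts row 2. P = [[1, 5], [8]].
Insert 3: 3 bumps 5 from row 1; 5 bumps 8 from row 2; 8 starts row 3. P = [[1, 3], [5], [8]].
Insert 6: appended to row 1. P = [[1, 3, 6], [5], [8]].
Insert 7: appended to row 1. P = [[1, 3, 6, 7], [5], [8]].
Insert 4: 4 bumps 6 from row 1; 6 appends to row 2. P = [[1, 3, 4, 7], [5, 6], [8]].
Insert 2: 2 bumps 3 from row 1; 3 bumps 5 from row 2; 5 bumps 8 from row 3; 8 starts row 4. P = [[1, 2, 4, 7], [3, 6], [5], [8]].

So P = [[1, 2, 4, 7], [3, 6], [5], [8]].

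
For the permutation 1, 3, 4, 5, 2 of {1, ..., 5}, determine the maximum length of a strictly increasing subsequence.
4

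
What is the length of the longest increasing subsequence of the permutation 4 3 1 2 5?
3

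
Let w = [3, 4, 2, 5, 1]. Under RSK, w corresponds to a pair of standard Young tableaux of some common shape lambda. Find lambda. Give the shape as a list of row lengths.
RSK row insertion gives P = [[1, 4, 5], [2], [3]], which has shape [3, 1, 1].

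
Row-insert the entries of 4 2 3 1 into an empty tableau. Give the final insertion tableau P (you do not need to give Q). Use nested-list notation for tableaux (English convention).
P = [[1, 3], [2], [4]]

Insert 4: appended to row 1. P = [[4]].
Insert 2: 2 bumps 4 from row 1; 4 starts row 2. P = [[2], [4]].
Insert 3: appended to row 1. P = [[2, 3], [4]].
Insert 1: 1 bumps 2 from row 1; 2 bumps 4 from row 2; 4 starts row 3. P = [[1, 3], [2], [4]].

So P = [[1, 3], [2], [4]].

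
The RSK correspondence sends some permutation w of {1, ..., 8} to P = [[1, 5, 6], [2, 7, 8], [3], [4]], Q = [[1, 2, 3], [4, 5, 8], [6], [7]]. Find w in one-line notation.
4 7 8 3 5 2 1 6

Reverse the RSK construction: for i from n down to 1, find the cell of Q containing i, remove the entry at that cell from P, and reverse-bump it up through P; the value ejected from row 1 is w(i).

Step i=8: Q has 8 at row 2, column 3; remove 8 from row 2 of P and reverse-bump: 8 enters row 1 and ejects 6. So w(8) = 6. P is now [[1, 5, 8], [2, 7], [3], [4]].
Step i=7: Q has 7 at row 4, column 1; remove 4 from row 4 of P and reverse-bump: 4 enters row 3 and ejects 3; 3 enters row 2 and ejects 2; 2 enters row 1 and ejects 1. So w(7) = 1. P is now [[2, 5, 8], [3, 7], [4]].
Step i=6: Q has 6 at row 3, column 1; remove 4 from row 3 of P and reverse-bump: 4 enters row 2 and ejects 3; 3 enters row 1 and ejects 2. So w(6) = 2. P is now [[3, 5, 8], [4, 7]].
Step i=5: Q has 5 at row 2, column 2; remove 7 from row 2 of P and reverse-bump: 7 enters row 1 and ejects 5. So w(5) = 5. P is now [[3, 7, 8], [4]].
Step i=4: Q has 4 at row 2, column 1; remove 4 from row 2 of P and reverse-bump: 4 enters row 1 and ejects 3. So w(4) = 3. P is now [[4, 7, 8]].
Step i=3: Q has 3 at row 1, column 3; remove that cell from P, ejecting 8. So w(3) = 8. P is now [[4, 7]].
Step i=2: Q has 2 at row 1, column 2; remove that cell from P, ejecting 7. So w(2) = 7. P is now [[4]].
Step i=1: Q has 1 at row 1, column 1; remove that cell from P, ejecting 4. So w(1) = 4. P is now [].

So w = 4 7 8 3 5 2 1 6.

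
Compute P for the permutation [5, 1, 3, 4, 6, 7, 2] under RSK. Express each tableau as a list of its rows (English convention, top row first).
P = [[1, 2, 4, 6, 7], [3], [5]]

Insert 5: appended to row 1. P = [[5]].
Insert 1: 1 bumps 5 from row 1; 5 starts row 2. P = [[1], [5]].
Insert 3: appended to row 1. P = [[1, 3], [5]].
Insert 4: appended to row 1. P = [[1, 3, 4], [5]].
Insert 6: appended to row 1. P = [[1, 3, 4, 6], [5]].
Insert 7: appended to row 1. P = [[1, 3, 4, 6, 7], [5]].
Insert 2: 2 bumps 3 from row 1; 3 bumps 5 from row 2; 5 starts row 3. P = [[1, 2, 4, 6, 7], [3], [5]].

So P = [[1, 2, 4, 6, 7], [3], [5]].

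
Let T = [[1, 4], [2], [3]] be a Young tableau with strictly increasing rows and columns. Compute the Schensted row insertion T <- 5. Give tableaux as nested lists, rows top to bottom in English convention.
5 is larger than every entry of row 1, so it is appended to row 1. The new tableau is [[1, 4, 5], [2], [3]].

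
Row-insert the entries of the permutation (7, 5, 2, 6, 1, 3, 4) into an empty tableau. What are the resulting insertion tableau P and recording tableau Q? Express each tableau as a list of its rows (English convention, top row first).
Insert each entry of the permutation into P by Schensted row insertion, recording in Q the position of each new cell.

Insert 7: appended to row 1. P = [[7]], Q = [[1]].
Insert 5: 5 bumps 7 from row 1; 7 starts row 2. P = [[5], [7]], Q = [[1], [2]].
Insert 2: 2 bumps 5 from row 1; 5 bumps 7 from row 2; 7 starts row 3. P = [[2], [5], [7]], Q = [[1], [2], [3]].
Insert 6: appended to row 1. P = [[2, 6], [5], [7]], Q = [[1, 4], [2], [3]].
Insert 1: 1 bumps 2 from row 1; 2 bumps 5 from row 2; 5 bumps 7 from row 3; 7 starts row 4. P = [[1, 6], [2], [5], [7]], Q = [[1, 4], [2], [3], [5]].
Insert 3: 3 bumps 6 from row 1; 6 appends to row 2. P = [[1, 3], [2, 6], [5], [7]], Q = [[1, 4], [2, 6], [3], [5]].
Insert 4: appended to row 1. P = [[1, 3, 4], [2, 6], [5], [7]], Q = [[1, 4, 7], [2, 6], [3], [5]].

So P = [[1, 3, 4], [2, 6], [5], [7]], Q = [[1, 4, 7], [2, 6], [3], [5]].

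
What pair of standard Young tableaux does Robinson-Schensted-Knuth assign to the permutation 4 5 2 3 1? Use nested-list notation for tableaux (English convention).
Insert each entry of the permutation into P by Schensted row insertion, recording in Q the position of each new cell.

Insert 4: appended to row 1. P = [[4]], Q = [[1]].
Insert 5: appended to row 1. P = [[4, 5]], Q = [[1, 2]].
Insert 2: 2 bumps 4 from row 1; 4 starts row 2. P = [[2, 5], [4]], Q = [[1, 2], [3]].
Insert 3: 3 bumps 5 from row 1; 5 appends to row 2. P = [[2, 3], [4, 5]], Q = [[1, 2], [3, 4]].
Insert 1: 1 bumps 2 from row 1; 2 bumps 4 from row 2; 4 starts row 3. P = [[1, 3], [2, 5], [4]], Q = [[1, 2], [3, 4], [5]].

So P = [[1, 3], [2, 5], [4]], Q = [[1, 2], [3, 4], [5]].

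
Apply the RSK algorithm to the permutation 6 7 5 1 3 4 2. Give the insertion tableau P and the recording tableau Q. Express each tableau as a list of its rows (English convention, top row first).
P = [[1, 2, 4], [3, 7], [5], [6]], Q = [[1, 2, 6], [3, 5], [4], [7]]

Insert each entry of the permutation into P by Schensted row insertion, recording in Q the position of each new cell.

Insert 6: appended to row 1. P = [[6]].
Insert 7: appended to row 1. P = [[6, 7]].
Insert 5: 5 bumps 6 from row 1; 6 starts row 2. P = [[5, 7], [6]].
Insert 1: 1 bumps 5 from row 1; 5 bumps 6 from row 2; 6 starts row 3. P = [[1, 7], [5], [6]].
Insert 3: 3 bumps 7 from row 1; 7 appends to row 2. P = [[1, 3], [5, 7], [6]].
Insert 4: appended to row 1. P = [[1, 3, 4], [5, 7], [6]].
Insert 2: 2 bumps 3 from row 1; 3 bumps 5 from row 2; 5 bumps 6 from row 3; 6 starts row 4. P = [[1, 2, 4], [3, 7], [5], [6]].

So P = [[1, 2, 4], [3, 7], [5], [6]], Q = [[1, 2, 6], [3, 5], [4], [7]].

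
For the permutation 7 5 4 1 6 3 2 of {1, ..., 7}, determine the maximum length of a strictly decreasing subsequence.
5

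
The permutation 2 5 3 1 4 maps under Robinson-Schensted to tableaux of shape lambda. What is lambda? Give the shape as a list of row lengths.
RSK row insertion gives P = [[1, 3, 4], [2], [5]], which has shape [3, 1, 1].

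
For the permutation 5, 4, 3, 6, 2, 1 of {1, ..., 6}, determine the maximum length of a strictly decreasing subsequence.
5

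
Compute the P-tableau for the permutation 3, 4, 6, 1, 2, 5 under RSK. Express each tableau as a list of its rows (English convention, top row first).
P = [[1, 2, 5], [3, 4, 6]]

Insert 3: appended to row 1. P = [[3]].
Insert 4: appended to row 1. P = [[3, 4]].
Insert 6: appended to row 1. P = [[3, 4, 6]].
Insert 1: 1 bumps 3 from row 1; 3 starts row 2. P = [[1, 4, 6], [3]].
Insert 2: 2 bumps 4 from row 1; 4 appends to row 2. P = [[1, 2, 6], [3, 4]].
Insert 5: 5 bumps 6 from row 1; 6 appends to row 2. P = [[1, 2, 5], [3, 4, 6]].

So P = [[1, 2, 5], [3, 4, 6]].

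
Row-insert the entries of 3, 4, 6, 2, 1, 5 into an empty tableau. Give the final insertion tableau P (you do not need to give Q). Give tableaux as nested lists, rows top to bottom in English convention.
P = [[1, 4, 5], [2, 6], [3]]

After inserting 3: P = [[3]].
After inserting 4: P = [[3, 4]].
After inserting 6: P = [[3, 4, 6]].
After inserting 2: P = [[2, 4, 6], [3]].
After inserting 1: P = [[1, 4, 6], [2], [3]].
After inserting 5: P = [[1, 4, 5], [2, 6], [3]].

So P = [[1, 4, 5], [2, 6], [3]].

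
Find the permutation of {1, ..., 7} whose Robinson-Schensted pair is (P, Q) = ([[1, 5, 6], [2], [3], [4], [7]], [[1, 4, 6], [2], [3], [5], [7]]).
7 4 3 5 2 6 1

Reverse RSK: for i = n, n-1, ..., 1, locate i in Q, remove the corresponding corner cell from P, and reverse-bump its entry up through P; the value ejected from row 1 is w(i).

So w = 7 4 3 5 2 6 1.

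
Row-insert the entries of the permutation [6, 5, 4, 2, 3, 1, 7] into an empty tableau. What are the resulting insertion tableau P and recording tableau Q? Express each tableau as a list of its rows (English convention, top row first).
Insert each entry of the permutation into P by Schensted row insertion, recording in Q the position of each new cell.

After inserting 6: P = [[6]].
After inserting 5: P = [[5], [6]].
After inserting 4: P = [[4], [5], [6]].
After inserting 2: P = [[2], [4], [5], [6]].
After inserting 3: P = [[2, 3], [4], [5], [6]].
After inserting 1: P = [[1, 3], [2], [4], [5], [6]].
After inserting 7: P = [[1, 3, 7], [2], [4], [5], [6]].

So P = [[1, 3, 7], [2], [4], [5], [6]], Q = [[1, 5, 7], [2], [3], [4], [6]].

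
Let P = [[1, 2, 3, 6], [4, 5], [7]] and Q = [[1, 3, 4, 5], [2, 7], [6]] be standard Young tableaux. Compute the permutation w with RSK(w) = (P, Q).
7 1 4 5 6 2 3

Reverse the RSK construction: for i from n down to 1, find the cell of Q containing i, remove the entry at that cell from P, and reverse-bump it up through P; the value ejected from row 1 is w(i).

Step i=7: Q has 7 at row 2, column 2; remove 5 from row 2 of P and reverse-bump: 5 enters row 1 and ejects 3. So w(7) = 3. P is now [[1, 2, 5, 6], [4], [7]].
Step i=6: Q has 6 at row 3, column 1; remove 7 from row 3 of P and reverse-bump: 7 enters row 2 and ejects 4; 4 enters row 1 and ejects 2. So w(6) = 2. P is now [[1, 4, 5, 6], [7]].
Step i=5: Q has 5 at row 1, column 4; remove that cell from P, ejecting 6. So w(5) = 6. P is now [[1, 4, 5], [7]].
Step i=4: Q has 4 at row 1, column 3; remove that cell from P, ejecting 5. So w(4) = 5. P is now [[1, 4], [7]].
Step i=3: Q has 3 at row 1, column 2; remove that cell from P, ejecting 4. So w(3) = 4. P is now [[1], [7]].
Step i=2: Q has 2 at row 2, column 1; remove 7 from row 2 of P and reverse-bump: 7 enters row 1 and ejects 1. So w(2) = 1. P is now [[7]].
Step i=1: Q has 1 at row 1, column 1; remove that cell from P, ejecting 7. So w(1) = 7. P is now [].

So w = 7 1 4 5 6 2 3.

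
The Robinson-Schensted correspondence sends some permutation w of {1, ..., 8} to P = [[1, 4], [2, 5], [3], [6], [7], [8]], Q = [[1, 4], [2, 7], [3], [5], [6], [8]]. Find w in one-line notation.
8 7 3 6 5 2 4 1

Reverse the RSK construction: for i from n down to 1, find the cell of Q containing i, remove the entry at that cell from P, and reverse-bump it up through P; the value ejected from row 1 is w(i).

Step i=8: Q has 8 at row 6, column 1; remove 8 from row 6 of P and reverse-bump: 8 enters row 5 and ejects 7; 7 enters row 4 and ejects 6; 6 enters row 3 and ejects 3; 3 enters row 2 and ejects 2; 2 enters row 1 and ejects 1. So w(8) = 1. P is now [[2, 4], [3, 5], [6], [7], [8]].
Step i=7: Q has 7 at row 2, column 2; remove 5 from row 2 of P and reverse-bump: 5 enters row 1 and ejects 4. So w(7) = 4. P is now [[2, 5], [3], [6], [7], [8]].
Step i=6: Q has 6 at row 5, column 1; remove 8 from row 5 of P and reverse-bump: 8 enters row 4 and ejects 7; 7 enters row 3 and ejects 6; 6 enters row 2 and ejects 3; 3 enters row 1 and ejects 2. So w(6) = 2. P is now [[3, 5], [6], [7], [8]].
Step i=5: Q has 5 at row 4, column 1; remove 8 from row 4 of P and reverse-bump: 8 enters row 3 and ejects 7; 7 enters row 2 and ejects 6; 6 enters row 1 and ejects 5. So w(5) = 5. P is now [[3, 6], [7], [8]].
Step i=4: Q has 4 at row 1, column 2; remove that cell from P, ejecting 6. So w(4) = 6. P is now [[3], [7], [8]].
Step i=3: Q has 3 at row 3, column 1; remove 8 from row 3 of P and reverse-bump: 8 enters row 2 and ejects 7; 7 enters row 1 and ejects 3. So w(3) = 3. P is now [[7], [8]].
Step i=2: Q has 2 at row 2, column 1; remove 8 from row 2 of P and reverse-bump: 8 enters row 1 and ejects 7. So w(2) = 7. P is now [[8]].
Step i=1: Q has 1 at row 1, column 1; remove that cell from P, ejecting 8. So w(1) = 8. P is now [].

So w = 8 7 3 6 5 2 4 1.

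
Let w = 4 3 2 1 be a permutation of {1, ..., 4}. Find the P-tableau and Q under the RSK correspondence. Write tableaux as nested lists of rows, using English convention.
Insert each entry of the permutation into P by Schensted row insertion, recording in Q the position of each new cell.

Insert 4: appended to row 1. P = [[4]].
Insert 3: 3 bumps 4 from row 1; 4 starts row 2. P = [[3], [4]].
Insert 2: 2 bumps 3 from row 1; 3 bumps 4 from row 2; 4 starts row 3. P = [[2], [3], [4]].
Insert 1: 1 bumps 2 from row 1; 2 bumps 3 from row 2; 3 bumps 4 from row 3; 4 starts row 4. P = [[1], [2], [3], [4]].

So P = [[1], [2], [3], [4]], Q = [[1], [2], [3], [4]].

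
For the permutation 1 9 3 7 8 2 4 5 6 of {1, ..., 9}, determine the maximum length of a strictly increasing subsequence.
5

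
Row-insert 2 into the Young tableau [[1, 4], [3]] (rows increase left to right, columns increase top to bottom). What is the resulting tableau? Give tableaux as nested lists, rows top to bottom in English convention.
In row 1, 2 replaces 4 (the leftmost entry greater than 2); 4 is bumped to row 2. 4 is appended to row 2. The new tableau is [[1, 2], [3, 4]].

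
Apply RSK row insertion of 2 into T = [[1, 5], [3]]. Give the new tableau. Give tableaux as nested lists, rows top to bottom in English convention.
In row 1, 2 replaces 5 (the leftmost entry greater than 2); 5 is bumped to row 2. 5 is appended to row 2. The new tableau is [[1, 2], [3, 5]].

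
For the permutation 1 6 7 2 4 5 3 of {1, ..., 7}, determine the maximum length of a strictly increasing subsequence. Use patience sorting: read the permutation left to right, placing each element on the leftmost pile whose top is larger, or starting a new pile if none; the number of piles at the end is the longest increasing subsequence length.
4

1: new pile. tops = [1]
6: new pile. tops = [1, 6]
7: new pile. tops = [1, 6, 7]
2: onto pile 2 (replacing 6). tops = [1, 2, 7]
4: onto pile 3 (replacing 7). tops = [1, 2, 4]
5: new pile. tops = [1, 2, 4, 5]
3: onto pile 3 (replacing 4). tops = [1, 2, 3, 5]

4 piles, so the longest increasing subsequence has length 4.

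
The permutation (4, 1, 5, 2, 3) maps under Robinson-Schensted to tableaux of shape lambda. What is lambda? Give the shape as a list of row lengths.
[3, 2]

Row-insert each entry into an empty tableau.

After inserting 4: P = [[4]].
After inserting 1: P = [[1], [4]].
After inserting 5: P = [[1, 5], [4]].
After inserting 2: P = [[1, 2], [4, 5]].
After inserting 3: P = [[1, 2, 3], [4, 5]].

The final insertion tableau P = [[1, 2, 3], [4, 5]] has shape [3, 2].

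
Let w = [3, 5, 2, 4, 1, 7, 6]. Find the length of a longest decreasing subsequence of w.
3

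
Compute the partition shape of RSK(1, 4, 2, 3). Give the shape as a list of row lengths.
RSK row insertion gives P = [[1, 2, 3], [4]], which has shape [3, 1].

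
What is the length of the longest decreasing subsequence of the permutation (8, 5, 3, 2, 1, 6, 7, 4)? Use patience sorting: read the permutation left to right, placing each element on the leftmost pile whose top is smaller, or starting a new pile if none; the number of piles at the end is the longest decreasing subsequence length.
8: new pile. tops = [8]
5: new pile. tops = [8, 5]
3: new pile. tops = [8, 5, 3]
2: new pile. tops = [8, 5, 3, 2]
1: new pile. tops = [8, 5, 3, 2, 1]
6: onto pile 2 (replacing 5). tops = [8, 6, 3, 2, 1]
7: onto pile 2 (replacing 6). tops = [8, 7, 3, 2, 1]
4: onto pile 3 (replacing 3). tops = [8, 7, 4, 2, 1]

5 piles, so the longest decreasing subsequence has length 5.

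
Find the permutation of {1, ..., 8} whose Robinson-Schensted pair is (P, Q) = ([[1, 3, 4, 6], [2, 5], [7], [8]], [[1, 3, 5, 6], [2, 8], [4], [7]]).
Reverse the RSK construction: for i from n down to 1, find the cell of Q containing i, remove the entry at that cell from P, and reverse-bump it up through P; the value ejected from row 1 is w(i).

Step i=8: Q has 8 at row 2, column 2; remove 5 from row 2 of P and reverse-bump: 5 enters row 1 and ejects 4. So w(8) = 4. P is now [[1, 3, 5, 6], [2], [7], [8]].
Step i=7: Q has 7 at row 4, column 1; remove 8 from row 4 of P and reverse-bump: 8 enters row 3 and ejects 7; 7 enters row 2 and ejects 2; 2 enters row 1 and ejects 1. So w(7) = 1. P is now [[2, 3, 5, 6], [7], [8]].
Step i=6: Q has 6 at row 1, column 4; remove that cell from P, ejecting 6. So w(6) = 6. P is now [[2, 3, 5], [7], [8]].
Step i=5: Q has 5 at row 1, column 3; remove that cell from P, ejecting 5. So w(5) = 5. P is now [[2, 3], [7], [8]].
Step i=4: Q has 4 at row 3, column 1; remove 8 from row 3 of P and reverse-bump: 8 enters row 2 and ejects 7; 7 enters row 1 and ejects 3. So w(4) = 3. P is now [[2, 7], [8]].
Step i=3: Q has 3 at row 1, column 2; remove that cell from P, ejecting 7. So w(3) = 7. P is now [[2], [8]].
Step i=2: Q has 2 at row 2, column 1; remove 8 from row 2 of P and reverse-bump: 8 enters row 1 and ejects 2. So w(2) = 2. P is now [[8]].
Step i=1: Q has 1 at row 1, column 1; remove that cell from P, ejecting 8. So w(1) = 8. P is now [].

So w = 8 2 7 3 5 6 1 4.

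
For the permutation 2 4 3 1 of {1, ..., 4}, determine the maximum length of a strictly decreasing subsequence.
3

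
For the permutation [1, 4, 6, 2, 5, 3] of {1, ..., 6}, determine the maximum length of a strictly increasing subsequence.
3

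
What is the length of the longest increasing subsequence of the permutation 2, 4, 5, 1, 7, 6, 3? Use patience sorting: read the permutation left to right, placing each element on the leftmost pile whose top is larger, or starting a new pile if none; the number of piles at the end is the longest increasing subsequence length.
4

2: new pile. tops = [2]
4: new pile. tops = [2, 4]
5: new pile. tops = [2, 4, 5]
1: onto pile 1 (replacing 2). tops = [1, 4, 5]
7: new pile. tops = [1, 4, 5, 7]
6: onto pile 4 (replacing 7). tops = [1, 4, 5, 6]
3: onto pile 2 (replacing 4). tops = [1, 3, 5, 6]

4 piles, so the longest increasing subsequence has length 4.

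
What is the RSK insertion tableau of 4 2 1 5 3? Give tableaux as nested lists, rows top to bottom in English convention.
Insert 4: appended to row 1. P = [[4]].
Insert 2: 2 bumps 4 from row 1; 4 starts row 2. P = [[2], [4]].
Insert 1: 1 bumps 2 from row 1; 2 bumps 4 from row 2; 4 starts row 3. P = [[1], [2], [4]].
Insert 5: appended to row 1. P = [[1, 5], [2], [4]].
Insert 3: 3 bumps 5 from row 1; 5 appends to row 2. P = [[1, 3], [2, 5], [4]].

So P = [[1, 3], [2, 5], [4]].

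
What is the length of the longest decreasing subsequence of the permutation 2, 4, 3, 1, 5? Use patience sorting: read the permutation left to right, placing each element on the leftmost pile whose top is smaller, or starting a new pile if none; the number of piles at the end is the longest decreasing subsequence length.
3

2: new pile. tops = [2]
4: onto pile 1 (replacing 2). tops = [4]
3: new pile. tops = [4, 3]
1: new pile. tops = [4, 3, 1]
5: onto pile 1 (replacing 4). tops = [5, 3, 1]

3 piles, so the longest decreasing subsequence has length 3.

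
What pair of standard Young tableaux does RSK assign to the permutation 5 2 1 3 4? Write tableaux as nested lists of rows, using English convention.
Insert each entry of the permutation into P by Schensted row insertion, recording in Q the position of each new cell.

Insert 5: appended to row 1. P = [[5]].
Insert 2: 2 bumps 5 from row 1; 5 starts row 2. P = [[2], [5]].
Insert 1: 1 bumps 2 from row 1; 2 bumps 5 from row 2; 5 starts row 3. P = [[1], [2], [5]].
Insert 3: appended to row 1. P = [[1, 3], [2], [5]].
Insert 4: appended to row 1. P = [[1, 3, 4], [2], [5]].

So P = [[1, 3, 4], [2], [5]], Q = [[1, 4, 5], [2], [3]].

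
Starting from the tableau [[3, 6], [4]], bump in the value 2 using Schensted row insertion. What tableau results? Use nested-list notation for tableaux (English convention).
[[2, 6], [3], [4]]

In row 1, 2 replaces 3 (the leftmost entry greater than 2); 3 is bumped to row 2. In row 2, 3 replaces 4 (the leftmost entry greater than 3); 4 is bumped to row 3. 4 starts a new row 3. The new tableau is [[2, 6], [3], [4]].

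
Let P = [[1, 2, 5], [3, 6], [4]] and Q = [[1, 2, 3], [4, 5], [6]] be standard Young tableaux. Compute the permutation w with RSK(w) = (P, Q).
1 4 6 3 5 2

Reverse the RSK construction: for i from n down to 1, find the cell of Q containing i, remove the entry at that cell from P, and reverse-bump it up through P; the value ejected from row 1 is w(i).

Step i=6: Q has 6 at row 3, column 1; remove 4 from row 3 of P and reverse-bump: 4 enters row 2 and ejects 3; 3 enters row 1 and ejects 2. So w(6) = 2. P is now [[1, 3, 5], [4, 6]].
Step i=5: Q has 5 at row 2, column 2; remove 6 from row 2 of P and reverse-bump: 6 enters row 1 and ejects 5. So w(5) = 5. P is now [[1, 3, 6], [4]].
Step i=4: Q has 4 at row 2, column 1; remove 4 from row 2 of P and reverse-bump: 4 enters row 1 and ejects 3. So w(4) = 3. P is now [[1, 4, 6]].
Step i=3: Q has 3 at row 1, column 3; remove that cell from P, ejecting 6. So w(3) = 6. P is now [[1, 4]].
Step i=2: Q has 2 at row 1, column 2; remove that cell from P, ejecting 4. So w(2) = 4. P is now [[1]].
Step i=1: Q has 1 at row 1, column 1; remove that cell from P, ejecting 1. So w(1) = 1. P is now [].

So w = 1 4 6 3 5 2.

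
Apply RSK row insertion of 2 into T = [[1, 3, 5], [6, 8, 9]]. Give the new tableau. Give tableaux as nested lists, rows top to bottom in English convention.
In row 1, 2 replaces 3 (the leftmost entry greater than 2); 3 is bumped to row 2. In row 2, 3 replaces 6 (the leftmost entry greater than 3); 6 is bumped to row 3. 6 starts a new row 3. The new tableau is [[1, 2, 5], [3, 8, 9], [6]].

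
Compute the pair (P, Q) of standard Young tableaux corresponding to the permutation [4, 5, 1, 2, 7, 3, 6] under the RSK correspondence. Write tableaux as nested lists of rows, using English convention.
Insert each entry of the permutation into P by Schensted row insertion, recording in Q the position of each new cell.

Insert 4: appended to row 1. P = [[4]].
Insert 5: appended to row 1. P = [[4, 5]].
Insert 1: 1 bumps 4 from row 1; 4 starts row 2. P = [[1, 5], [4]].
Insert 2: 2 bumps 5 from row 1; 5 appends to row 2. P = [[1, 2], [4, 5]].
Insert 7: appended to row 1. P = [[1, 2, 7], [4, 5]].
Insert 3: 3 bumps 7 from row 1; 7 appends to row 2. P = [[1, 2, 3], [4, 5, 7]].
Insert 6: appended to row 1. P = [[1, 2, 3, 6], [4, 5, 7]].

So P = [[1, 2, 3, 6], [4, 5, 7]], Q = [[1, 2, 5, 7], [3, 4, 6]].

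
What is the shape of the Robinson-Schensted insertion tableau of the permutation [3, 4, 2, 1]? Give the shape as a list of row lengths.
[2, 1, 1]

Row-insert each entry into an empty tableau.

After inserting 3: P = [[3]].
After inserting 4: P = [[3, 4]].
After inserting 2: P = [[2, 4], [3]].
After inserting 1: P = [[1, 4], [2], [3]].

The final insertion tableau P = [[1, 4], [2], [3]] has shape [2, 1, 1].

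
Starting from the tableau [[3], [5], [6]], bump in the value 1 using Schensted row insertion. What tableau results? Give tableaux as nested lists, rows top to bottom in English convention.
[[1], [3], [5], [6]]

In row 1, 1 replaces 3 (the leftmost entry greater than 1); 3 is bumped to row 2. In row 2, 3 replaces 5 (the leftmost entry greater than 3); 5 is bumped to row 3. In row 3, 5 replaces 6 (the leftmost entry greater than 5); 6 is bumped to row 4. 6 starts a new row 4. The new tableau is [[1], [3], [5], [6]].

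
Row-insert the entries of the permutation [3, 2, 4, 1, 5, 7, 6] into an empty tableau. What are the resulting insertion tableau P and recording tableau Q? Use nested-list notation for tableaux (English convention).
Insert each entry of the permutation into P by Schensted row insertion, recording in Q the position of each new cell.

Insert 3: appended to row 1. P = [[3]], Q = [[1]].
Insert 2: 2 bumps 3 from row 1; 3 starts row 2. P = [[2], [3]], Q = [[1], [2]].
Insert 4: appended to row 1. P = [[2, 4], [3]], Q = [[1, 3], [2]].
Insert 1: 1 bumps 2 from row 1; 2 bumps 3 from row 2; 3 starts row 3. P = [[1, 4], [2], [3]], Q = [[1, 3], [2], [4]].
Insert 5: appended to row 1. P = [[1, 4, 5], [2], [3]], Q = [[1, 3, 5], [2], [4]].
Insert 7: appended to row 1. P = [[1, 4, 5, 7], [2], [3]], Q = [[1, 3, 5, 6], [2], [4]].
Insert 6: 6 bumps 7 from row 1; 7 appends to row 2. P = [[1, 4, 5, 6], [2, 7], [3]], Q = [[1, 3, 5, 6], [2, 7], [4]].

So P = [[1, 4, 5, 6], [2, 7], [3]], Q = [[1, 3, 5, 6], [2, 7], [4]].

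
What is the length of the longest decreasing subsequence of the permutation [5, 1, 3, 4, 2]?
3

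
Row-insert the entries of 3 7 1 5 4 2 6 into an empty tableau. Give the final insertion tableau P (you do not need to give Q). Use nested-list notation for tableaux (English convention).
After inserting 3: P = [[3]].
After inserting 7: P = [[3, 7]].
After inserting 1: P = [[1, 7], [3]].
After inserting 5: P = [[1, 5], [3, 7]].
After inserting 4: P = [[1, 4], [3, 5], [7]].
After inserting 2: P = [[1, 2], [3, 4], [5], [7]].
After inserting 6: P = [[1, 2, 6], [3, 4], [5], [7]].

So P = [[1, 2, 6], [3, 4], [5], [7]].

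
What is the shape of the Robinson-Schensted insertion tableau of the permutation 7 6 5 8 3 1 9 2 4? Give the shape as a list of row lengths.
Row-insert each entry into an empty tableau.

After inserting 7: P = [[7]].
After inserting 6: P = [[6], [7]].
After inserting 5: P = [[5], [6], [7]].
After inserting 8: P = [[5, 8], [6], [7]].
After inserting 3: P = [[3, 8], [5], [6], [7]].
After inserting 1: P = [[1, 8], [3], [5], [6], [7]].
After inserting 9: P = [[1, 8, 9], [3], [5], [6], [7]].
After inserting 2: P = [[1, 2, 9], [3, 8], [5], [6], [7]].
After inserting 4: P = [[1, 2, 4], [3, 8, 9], [5], [6], [7]].

The final insertion tableau P = [[1, 2, 4], [3, 8, 9], [5], [6], [7]] has shape [3, 3, 1, 1, 1].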